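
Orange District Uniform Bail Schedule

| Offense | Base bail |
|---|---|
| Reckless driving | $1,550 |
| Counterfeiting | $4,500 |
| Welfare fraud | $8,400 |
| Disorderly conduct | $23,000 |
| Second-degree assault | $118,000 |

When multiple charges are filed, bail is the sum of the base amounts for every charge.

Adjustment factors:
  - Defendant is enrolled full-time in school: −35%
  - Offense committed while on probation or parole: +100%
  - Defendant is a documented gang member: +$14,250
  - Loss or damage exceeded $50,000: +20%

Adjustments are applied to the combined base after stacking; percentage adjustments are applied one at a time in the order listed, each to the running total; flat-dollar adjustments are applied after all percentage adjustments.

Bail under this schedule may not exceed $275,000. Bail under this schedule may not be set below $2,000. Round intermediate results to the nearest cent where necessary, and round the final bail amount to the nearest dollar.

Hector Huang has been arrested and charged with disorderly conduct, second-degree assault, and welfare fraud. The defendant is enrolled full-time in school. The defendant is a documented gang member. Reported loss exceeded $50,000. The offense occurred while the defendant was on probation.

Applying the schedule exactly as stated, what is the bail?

$247,314

Base amounts from the schedule: disorderly conduct $23,000; second-degree assault $118,000; welfare fraud $8,400.
Stacking rule: sum of all bases. $23,000 + $118,000 + $8,400 = $149,400.
Defendant is enrolled full-time in school (−35%): $149,400 × 0.65 = $97,110.
Offense committed while on probation or parole (+100%): $97,110 × 2 = $194,220.
Loss or damage exceeded $50,000 (+20%): $194,220 × 1.2 = $233,064.
Defendant is a documented gang member (+$14,250 flat): $233,064 + $14,250 = $247,314.
$247,314 is within the $275,000 maximum.
$247,314 is at or above the $2,000 minimum.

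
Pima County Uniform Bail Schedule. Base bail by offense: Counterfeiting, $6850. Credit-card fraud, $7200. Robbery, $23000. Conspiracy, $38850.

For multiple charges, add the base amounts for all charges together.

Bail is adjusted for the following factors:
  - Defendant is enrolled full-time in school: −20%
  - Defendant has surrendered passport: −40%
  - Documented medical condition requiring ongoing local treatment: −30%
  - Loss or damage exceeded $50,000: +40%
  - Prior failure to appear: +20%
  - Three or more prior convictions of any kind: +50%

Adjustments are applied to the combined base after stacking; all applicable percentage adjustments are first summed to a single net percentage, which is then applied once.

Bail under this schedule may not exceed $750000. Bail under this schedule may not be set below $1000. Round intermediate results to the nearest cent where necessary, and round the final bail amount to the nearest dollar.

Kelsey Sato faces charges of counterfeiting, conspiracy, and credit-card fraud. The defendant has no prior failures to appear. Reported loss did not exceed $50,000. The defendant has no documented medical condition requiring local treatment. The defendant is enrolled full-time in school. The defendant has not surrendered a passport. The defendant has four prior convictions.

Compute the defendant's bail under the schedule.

$68770

Base amounts from the schedule: counterfeiting $6850; conspiracy $38850; credit-card fraud $7200.
Stacking rule: sum of all bases. $6850 + $38850 + $7200 = $52900.
Net percentage adjustment: −20% +50% = +30%. $52900 × 1.3 = $68770.
$68770 is within the $750000 maximum.
$68770 is at or above the $1000 minimum.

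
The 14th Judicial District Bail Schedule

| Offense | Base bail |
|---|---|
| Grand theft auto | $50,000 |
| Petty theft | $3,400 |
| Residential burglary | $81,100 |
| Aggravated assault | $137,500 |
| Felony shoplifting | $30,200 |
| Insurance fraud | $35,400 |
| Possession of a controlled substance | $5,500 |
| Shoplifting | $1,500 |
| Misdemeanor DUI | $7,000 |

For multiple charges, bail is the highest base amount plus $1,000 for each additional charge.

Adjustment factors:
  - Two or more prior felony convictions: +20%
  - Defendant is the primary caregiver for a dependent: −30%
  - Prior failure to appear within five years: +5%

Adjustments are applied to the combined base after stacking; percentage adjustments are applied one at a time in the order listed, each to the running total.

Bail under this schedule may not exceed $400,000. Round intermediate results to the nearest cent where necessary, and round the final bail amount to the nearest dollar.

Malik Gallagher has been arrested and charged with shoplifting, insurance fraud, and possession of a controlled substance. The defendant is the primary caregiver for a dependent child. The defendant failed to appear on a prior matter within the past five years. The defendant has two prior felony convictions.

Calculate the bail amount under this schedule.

Base amounts from the schedule: shoplifting $1,500; insurance fraud $35,400; possession of a controlled substance $5,500.
Stacking rule: highest base plus $1,000 per additional charge. Highest is insurance fraud at $35,400; 2 additional charges → +$2,000. Combined base = $37,400.
Two or more prior felony convictions (+20%): $37,400 × 1.2 = $44,880.
Defendant is the primary caregiver for a dependent (−30%): $44,880 × 0.7 = $31,416.
Prior failure to appear within five years (+5%): $31,416 × 1.05 = $32,986.80.
$32,986.80 is within the $400,000 maximum.
Rounded to the nearest dollar: $32,987.

$32,987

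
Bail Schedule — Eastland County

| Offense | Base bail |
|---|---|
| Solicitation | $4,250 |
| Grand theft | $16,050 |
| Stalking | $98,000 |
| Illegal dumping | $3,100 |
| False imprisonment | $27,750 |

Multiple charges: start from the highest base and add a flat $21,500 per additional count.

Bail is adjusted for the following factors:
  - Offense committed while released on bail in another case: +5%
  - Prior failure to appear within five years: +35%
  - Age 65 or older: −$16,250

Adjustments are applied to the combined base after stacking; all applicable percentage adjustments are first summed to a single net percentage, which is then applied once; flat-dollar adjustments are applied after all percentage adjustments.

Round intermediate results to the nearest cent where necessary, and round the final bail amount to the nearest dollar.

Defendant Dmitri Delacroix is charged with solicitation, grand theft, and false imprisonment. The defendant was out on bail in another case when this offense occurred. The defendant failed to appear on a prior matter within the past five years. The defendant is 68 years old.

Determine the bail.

$82,800

Base amounts from the schedule: solicitation $4,250; grand theft $16,050; false imprisonment $27,750.
Stacking rule: highest base plus $21,500 per additional charge. Highest is false imprisonment at $27,750; 2 additional charges → +$43,000. Combined base = $70,750.
Net percentage adjustment: +5% +35% = +40%. $70,750 × 1.4 = $99,050.
Age 65 or older (−$16,250 flat): $99,050 − $16,250 = $82,800.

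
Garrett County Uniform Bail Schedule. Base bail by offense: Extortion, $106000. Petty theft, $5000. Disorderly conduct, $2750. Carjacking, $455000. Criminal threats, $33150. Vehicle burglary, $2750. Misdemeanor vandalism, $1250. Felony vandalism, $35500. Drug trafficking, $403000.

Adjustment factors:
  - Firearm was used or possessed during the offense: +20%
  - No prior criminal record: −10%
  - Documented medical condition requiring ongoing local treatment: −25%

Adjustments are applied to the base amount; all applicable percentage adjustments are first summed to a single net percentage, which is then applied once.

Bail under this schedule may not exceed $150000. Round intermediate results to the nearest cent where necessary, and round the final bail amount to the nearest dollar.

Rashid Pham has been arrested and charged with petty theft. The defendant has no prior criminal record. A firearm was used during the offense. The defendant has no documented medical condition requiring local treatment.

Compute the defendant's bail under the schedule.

Base amounts from the schedule: petty theft $5000.
Single charge. Combined base = $5000.
Net percentage adjustment: +20% −10% = +10%. $5000 × 1.1 = $5500.
$5500 is within the $150000 maximum.

$5500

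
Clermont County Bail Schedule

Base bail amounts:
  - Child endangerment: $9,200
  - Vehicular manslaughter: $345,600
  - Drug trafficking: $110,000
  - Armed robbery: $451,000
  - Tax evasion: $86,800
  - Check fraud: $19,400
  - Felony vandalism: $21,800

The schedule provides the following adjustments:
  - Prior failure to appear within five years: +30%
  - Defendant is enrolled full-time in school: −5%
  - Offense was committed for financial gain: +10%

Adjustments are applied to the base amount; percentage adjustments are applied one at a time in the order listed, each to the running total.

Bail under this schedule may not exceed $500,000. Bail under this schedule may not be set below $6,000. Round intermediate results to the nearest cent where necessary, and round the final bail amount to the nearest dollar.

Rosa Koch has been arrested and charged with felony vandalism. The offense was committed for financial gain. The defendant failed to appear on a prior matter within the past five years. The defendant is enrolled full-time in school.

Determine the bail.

Base amounts from the schedule: felony vandalism $21,800.
Single charge. Combined base = $21,800.
Prior failure to appear within five years (+30%): $21,800 × 1.3 = $28,340.
Defendant is enrolled full-time in school (−5%): $28,340 × 0.95 = $26,923.
Offense was committed for financial gain (+10%): $26,923 × 1.1 = $29,615.30.
$29,615.30 is within the $500,000 maximum.
$29,615.30 is at or above the $6,000 minimum.
Rounded to the nearest dollar: $29,615.

$29,615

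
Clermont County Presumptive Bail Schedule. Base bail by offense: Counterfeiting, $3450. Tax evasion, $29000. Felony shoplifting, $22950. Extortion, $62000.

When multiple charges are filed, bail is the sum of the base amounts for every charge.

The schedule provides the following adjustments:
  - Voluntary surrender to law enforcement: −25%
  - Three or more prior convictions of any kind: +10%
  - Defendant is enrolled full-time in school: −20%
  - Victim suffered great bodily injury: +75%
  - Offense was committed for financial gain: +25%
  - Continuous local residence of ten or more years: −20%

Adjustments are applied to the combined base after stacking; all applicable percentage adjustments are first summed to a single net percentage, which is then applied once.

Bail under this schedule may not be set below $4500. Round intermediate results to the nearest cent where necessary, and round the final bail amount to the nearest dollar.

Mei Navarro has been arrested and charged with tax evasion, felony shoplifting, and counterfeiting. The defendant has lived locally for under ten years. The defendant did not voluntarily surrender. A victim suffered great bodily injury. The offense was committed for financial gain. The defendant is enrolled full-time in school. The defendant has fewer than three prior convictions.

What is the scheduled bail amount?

$99720

Base amounts from the schedule: tax evasion $29000; felony shoplifting $22950; counterfeiting $3450.
Stacking rule: sum of all bases. $29000 + $22950 + $3450 = $55400.
Net percentage adjustment: −20% +75% +25% = +80%. $55400 × 1.8 = $99720.
$99720 is at or above the $4500 minimum.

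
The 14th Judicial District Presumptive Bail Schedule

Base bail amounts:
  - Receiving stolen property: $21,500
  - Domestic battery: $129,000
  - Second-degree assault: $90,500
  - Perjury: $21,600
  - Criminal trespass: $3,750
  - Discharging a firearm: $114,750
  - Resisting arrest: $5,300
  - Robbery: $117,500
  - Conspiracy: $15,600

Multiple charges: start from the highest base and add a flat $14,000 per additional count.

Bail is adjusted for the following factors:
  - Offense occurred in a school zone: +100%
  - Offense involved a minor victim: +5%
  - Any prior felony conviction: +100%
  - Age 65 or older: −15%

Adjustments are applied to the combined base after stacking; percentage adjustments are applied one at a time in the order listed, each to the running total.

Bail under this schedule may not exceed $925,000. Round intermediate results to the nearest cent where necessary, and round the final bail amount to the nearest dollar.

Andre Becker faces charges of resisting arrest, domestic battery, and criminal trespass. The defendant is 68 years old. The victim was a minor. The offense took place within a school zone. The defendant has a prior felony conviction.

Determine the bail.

$560,490

Base amounts from the schedule: resisting arrest $5,300; domestic battery $129,000; criminal trespass $3,750.
Stacking rule: highest base plus $14,000 per additional charge. Highest is domestic battery at $129,000; 2 additional charges → +$28,000. Combined base = $157,000.
Offense occurred in a school zone (+100%): $157,000 × 2 = $314,000.
Offense involved a minor victim (+5%): $314,000 × 1.05 = $329,700.
Any prior felony conviction (+100%): $329,700 × 2 = $659,400.
Age 65 or older (−15%): $659,400 × 0.85 = $560,490.
$560,490 is within the $925,000 maximum.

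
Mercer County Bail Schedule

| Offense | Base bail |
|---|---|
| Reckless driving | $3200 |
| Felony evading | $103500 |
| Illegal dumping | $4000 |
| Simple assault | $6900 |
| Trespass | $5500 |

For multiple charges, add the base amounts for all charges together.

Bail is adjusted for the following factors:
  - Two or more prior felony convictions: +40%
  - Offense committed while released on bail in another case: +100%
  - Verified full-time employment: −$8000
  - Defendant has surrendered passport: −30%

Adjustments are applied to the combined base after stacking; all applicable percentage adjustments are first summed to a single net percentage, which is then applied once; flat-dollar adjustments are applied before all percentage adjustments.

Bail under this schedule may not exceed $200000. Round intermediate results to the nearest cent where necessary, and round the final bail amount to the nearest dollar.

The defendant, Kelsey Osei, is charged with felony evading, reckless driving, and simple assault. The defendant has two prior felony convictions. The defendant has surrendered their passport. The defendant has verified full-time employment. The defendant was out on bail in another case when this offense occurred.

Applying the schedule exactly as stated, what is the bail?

Base amounts from the schedule: felony evading $103500; reckless driving $3200; simple assault $6900.
Stacking rule: sum of all bases. $103500 + $3200 + $6900 = $113600.
Verified full-time employment (−$8000 flat): $113600 − $8000 = $105600.
Net percentage adjustment: +40% +100% −30% = +110%. $105600 × 2.1 = $221760.
Result $221760 exceeds the maximum of $200000; bail is capped at $200000.

$200000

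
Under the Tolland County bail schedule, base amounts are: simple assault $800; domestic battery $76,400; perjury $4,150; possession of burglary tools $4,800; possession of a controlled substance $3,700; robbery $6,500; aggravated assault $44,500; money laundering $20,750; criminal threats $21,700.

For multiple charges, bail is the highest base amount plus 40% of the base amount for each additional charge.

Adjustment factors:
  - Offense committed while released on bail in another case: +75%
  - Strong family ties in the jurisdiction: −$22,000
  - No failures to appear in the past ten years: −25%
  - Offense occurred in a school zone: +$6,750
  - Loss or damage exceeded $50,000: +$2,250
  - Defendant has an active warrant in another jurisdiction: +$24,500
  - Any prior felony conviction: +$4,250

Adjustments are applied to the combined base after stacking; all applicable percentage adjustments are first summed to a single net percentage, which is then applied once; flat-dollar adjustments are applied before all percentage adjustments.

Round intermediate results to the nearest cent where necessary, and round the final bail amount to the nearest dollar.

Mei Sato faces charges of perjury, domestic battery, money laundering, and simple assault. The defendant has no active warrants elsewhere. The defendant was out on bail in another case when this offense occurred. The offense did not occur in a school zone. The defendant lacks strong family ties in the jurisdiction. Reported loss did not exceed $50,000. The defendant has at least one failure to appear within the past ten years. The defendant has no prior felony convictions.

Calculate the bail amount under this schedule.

Base amounts from the schedule: perjury $4,150; domestic battery $76,400; money laundering $20,750; simple assault $800.
Stacking rule: highest base plus 40% of each additional charge. Highest is domestic battery at $76,400. Additional: $4,150 × 40% = $1,660; $20,750 × 40% = $8,300; $800 × 40% = $320. Combined base = $76,400 + $10,280 = $86,680.
Offense committed while released on bail in another case (+75%): $86,680 × 1.75 = $151,690.

$151,690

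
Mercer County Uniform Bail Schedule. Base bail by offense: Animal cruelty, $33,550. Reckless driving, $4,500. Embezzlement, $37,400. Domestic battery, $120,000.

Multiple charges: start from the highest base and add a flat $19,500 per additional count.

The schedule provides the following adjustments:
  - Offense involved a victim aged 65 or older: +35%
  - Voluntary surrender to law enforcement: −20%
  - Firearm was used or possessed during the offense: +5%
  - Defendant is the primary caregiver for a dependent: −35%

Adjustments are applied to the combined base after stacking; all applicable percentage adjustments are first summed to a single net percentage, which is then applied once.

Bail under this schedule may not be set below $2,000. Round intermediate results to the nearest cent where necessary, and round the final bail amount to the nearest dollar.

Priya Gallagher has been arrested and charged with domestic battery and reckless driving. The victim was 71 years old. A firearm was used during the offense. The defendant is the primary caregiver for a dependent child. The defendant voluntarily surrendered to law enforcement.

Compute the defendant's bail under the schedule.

Base amounts from the schedule: domestic battery $120,000; reckless driving $4,500.
Stacking rule: highest base plus $19,500 per additional charge. Highest is domestic battery at $120,000; 1 additional charge → +$19,500. Combined base = $139,500.
Net percentage adjustment: +35% −20% +5% −35% = −15%. $139,500 × 0.85 = $118,575.
$118,575 is at or above the $2,000 minimum.

$118,575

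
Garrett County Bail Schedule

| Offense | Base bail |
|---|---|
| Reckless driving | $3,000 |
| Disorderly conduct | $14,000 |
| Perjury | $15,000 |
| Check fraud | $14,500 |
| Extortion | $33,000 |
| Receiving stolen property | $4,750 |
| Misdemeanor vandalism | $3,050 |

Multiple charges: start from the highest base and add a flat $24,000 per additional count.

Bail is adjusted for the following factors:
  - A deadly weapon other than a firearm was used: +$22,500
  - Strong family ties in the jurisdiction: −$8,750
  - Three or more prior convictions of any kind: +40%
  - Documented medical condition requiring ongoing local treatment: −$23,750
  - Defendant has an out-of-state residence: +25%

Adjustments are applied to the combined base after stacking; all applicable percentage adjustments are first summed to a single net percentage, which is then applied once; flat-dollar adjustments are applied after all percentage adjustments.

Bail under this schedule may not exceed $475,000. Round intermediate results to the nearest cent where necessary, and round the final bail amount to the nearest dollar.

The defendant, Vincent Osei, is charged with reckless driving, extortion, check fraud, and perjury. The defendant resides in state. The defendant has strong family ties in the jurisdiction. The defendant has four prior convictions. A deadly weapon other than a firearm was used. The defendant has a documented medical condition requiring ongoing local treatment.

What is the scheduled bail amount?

$137,000

Base amounts from the schedule: reckless driving $3,000; extortion $33,000; check fraud $14,500; perjury $15,000.
Stacking rule: highest base plus $24,000 per additional charge. Highest is extortion at $33,000; 3 additional charges → +$72,000. Combined base = $105,000.
Three or more prior convictions of any kind (+40%): $105,000 × 1.4 = $147,000.
A deadly weapon other than a firearm was used (+$22,500 flat): $147,000 + $22,500 = $169,500.
Strong family ties in the jurisdiction (−$8,750 flat): $169,500 − $8,750 = $160,750.
Documented medical condition requiring ongoing local treatment (−$23,750 flat): $160,750 − $23,750 = $137,000.
$137,000 is within the $475,000 maximum.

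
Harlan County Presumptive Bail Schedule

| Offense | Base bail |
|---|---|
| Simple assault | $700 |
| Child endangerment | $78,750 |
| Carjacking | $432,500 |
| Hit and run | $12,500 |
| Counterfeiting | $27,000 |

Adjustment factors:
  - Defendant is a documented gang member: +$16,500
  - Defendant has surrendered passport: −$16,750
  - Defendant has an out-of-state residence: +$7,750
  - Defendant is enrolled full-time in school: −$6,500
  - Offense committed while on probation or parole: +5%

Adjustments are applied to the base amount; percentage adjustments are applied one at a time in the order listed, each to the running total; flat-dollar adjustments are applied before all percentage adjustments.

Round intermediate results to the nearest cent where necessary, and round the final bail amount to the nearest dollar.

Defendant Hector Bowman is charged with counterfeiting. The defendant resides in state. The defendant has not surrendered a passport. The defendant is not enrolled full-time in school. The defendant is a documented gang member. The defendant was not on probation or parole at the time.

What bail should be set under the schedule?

Base amounts from the schedule: counterfeiting $27,000.
Single charge. Combined base = $27,000.
Defendant is a documented gang member (+$16,500 flat): $27,000 + $16,500 = $43,500.

$43,500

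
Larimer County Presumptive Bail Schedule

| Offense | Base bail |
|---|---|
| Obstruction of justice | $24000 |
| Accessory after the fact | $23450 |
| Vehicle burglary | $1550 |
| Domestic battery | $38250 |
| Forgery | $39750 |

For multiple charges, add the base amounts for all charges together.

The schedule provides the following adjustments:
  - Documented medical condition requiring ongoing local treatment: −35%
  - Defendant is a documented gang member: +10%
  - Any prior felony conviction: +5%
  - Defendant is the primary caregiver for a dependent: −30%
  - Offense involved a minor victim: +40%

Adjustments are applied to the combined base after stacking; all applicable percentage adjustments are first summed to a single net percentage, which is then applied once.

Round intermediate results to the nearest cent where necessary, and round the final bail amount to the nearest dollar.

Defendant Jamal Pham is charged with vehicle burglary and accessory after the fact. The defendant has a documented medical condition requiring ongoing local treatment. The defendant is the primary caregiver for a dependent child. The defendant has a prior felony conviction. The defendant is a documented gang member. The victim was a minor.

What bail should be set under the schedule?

$22500

Base amounts from the schedule: vehicle burglary $1550; accessory after the fact $23450.
Stacking rule: sum of all bases. $1550 + $23450 = $25000.
Net percentage adjustment: −35% +10% +5% −30% +40% = −10%. $25000 × 0.9 = $22500.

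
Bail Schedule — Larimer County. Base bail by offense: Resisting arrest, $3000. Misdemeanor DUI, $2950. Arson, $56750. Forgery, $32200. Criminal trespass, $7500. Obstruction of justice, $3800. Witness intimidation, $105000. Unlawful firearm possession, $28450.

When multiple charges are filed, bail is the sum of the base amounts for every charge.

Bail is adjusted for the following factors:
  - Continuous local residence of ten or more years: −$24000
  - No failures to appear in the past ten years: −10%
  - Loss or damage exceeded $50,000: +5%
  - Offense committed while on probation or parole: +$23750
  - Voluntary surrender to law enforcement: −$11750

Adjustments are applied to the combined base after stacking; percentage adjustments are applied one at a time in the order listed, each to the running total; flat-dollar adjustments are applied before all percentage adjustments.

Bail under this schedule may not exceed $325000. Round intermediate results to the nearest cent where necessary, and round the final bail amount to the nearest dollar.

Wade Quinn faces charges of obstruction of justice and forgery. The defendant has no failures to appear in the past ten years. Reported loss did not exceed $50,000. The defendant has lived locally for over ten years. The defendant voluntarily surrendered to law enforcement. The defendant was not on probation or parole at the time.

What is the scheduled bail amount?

$225

Base amounts from the schedule: obstruction of justice $3800; forgery $32200.
Stacking rule: sum of all bases. $3800 + $32200 = $36000.
Continuous local residence of ten or more years (−$24000 flat): $36000 − $24000 = $12000.
Voluntary surrender to law enforcement (−$11750 flat): $12000 − $11750 = $250.
No failures to appear in the past ten years (−10%): $250 × 0.9 = $225.
$225 is within the $325000 maximum.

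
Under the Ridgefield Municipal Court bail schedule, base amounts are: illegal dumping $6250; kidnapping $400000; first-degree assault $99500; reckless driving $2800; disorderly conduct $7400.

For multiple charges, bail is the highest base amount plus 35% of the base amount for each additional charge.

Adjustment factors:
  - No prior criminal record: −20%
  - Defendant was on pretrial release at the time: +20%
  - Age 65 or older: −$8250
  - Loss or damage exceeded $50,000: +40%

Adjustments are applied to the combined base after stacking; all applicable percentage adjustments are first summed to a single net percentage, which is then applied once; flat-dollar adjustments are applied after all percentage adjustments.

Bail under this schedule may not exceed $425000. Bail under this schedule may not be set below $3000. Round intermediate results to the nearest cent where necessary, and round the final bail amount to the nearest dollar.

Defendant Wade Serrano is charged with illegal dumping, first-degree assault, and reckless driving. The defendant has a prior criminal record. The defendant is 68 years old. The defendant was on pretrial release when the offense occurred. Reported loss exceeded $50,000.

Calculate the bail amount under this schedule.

Base amounts from the schedule: illegal dumping $6250; first-degree assault $99500; reckless driving $2800.
Stacking rule: highest base plus 35% of each additional charge. Highest is first-degree assault at $99500. Additional: $6250 × 35% = $2187.50; $2800 × 35% = $980. Combined base = $99500 + $3167.50 = $102667.50.
Net percentage adjustment: +20% +40% = +60%. $102667.50 × 1.6 = $164268.
Age 65 or older (−$8250 flat): $164268 − $8250 = $156018.
$156018 is within the $425000 maximum.
$156018 is at or above the $3000 minimum.

$156018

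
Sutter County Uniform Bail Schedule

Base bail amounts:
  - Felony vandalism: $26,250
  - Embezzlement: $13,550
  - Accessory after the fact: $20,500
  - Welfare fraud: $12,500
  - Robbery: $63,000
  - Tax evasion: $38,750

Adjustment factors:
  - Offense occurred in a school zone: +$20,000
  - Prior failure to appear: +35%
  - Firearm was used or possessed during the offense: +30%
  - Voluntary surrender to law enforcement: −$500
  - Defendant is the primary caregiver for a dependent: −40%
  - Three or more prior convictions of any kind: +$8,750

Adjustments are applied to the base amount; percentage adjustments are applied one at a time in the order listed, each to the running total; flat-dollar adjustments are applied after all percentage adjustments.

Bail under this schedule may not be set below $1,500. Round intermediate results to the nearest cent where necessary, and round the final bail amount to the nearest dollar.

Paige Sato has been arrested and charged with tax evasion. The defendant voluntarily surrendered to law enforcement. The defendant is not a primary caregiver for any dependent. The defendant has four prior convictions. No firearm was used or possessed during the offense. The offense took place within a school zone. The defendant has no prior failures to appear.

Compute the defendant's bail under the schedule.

Base amounts from the schedule: tax evasion $38,750.
Single charge. Combined base = $38,750.
Offense occurred in a school zone (+$20,000 flat): $38,750 + $20,000 = $58,750.
Voluntary surrender to law enforcement (−$500 flat): $58,750 − $500 = $58,250.
Three or more prior convictions of any kind (+$8,750 flat): $58,250 + $8,750 = $67,000.
$67,000 is at or above the $1,500 minimum.

$67,000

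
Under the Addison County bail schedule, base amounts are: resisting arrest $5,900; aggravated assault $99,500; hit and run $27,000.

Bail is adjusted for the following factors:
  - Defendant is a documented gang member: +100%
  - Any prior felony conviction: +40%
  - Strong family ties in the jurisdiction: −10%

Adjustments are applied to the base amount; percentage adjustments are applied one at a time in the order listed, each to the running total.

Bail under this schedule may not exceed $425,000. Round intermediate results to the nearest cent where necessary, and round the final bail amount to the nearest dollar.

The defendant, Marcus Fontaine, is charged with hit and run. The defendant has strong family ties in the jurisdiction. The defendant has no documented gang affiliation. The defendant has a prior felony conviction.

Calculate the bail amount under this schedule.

Base amounts from the schedule: hit and run $27,000.
Single charge. Combined base = $27,000.
Any prior felony conviction (+40%): $27,000 × 1.4 = $37,800.
Strong family ties in the jurisdiction (−10%): $37,800 × 0.9 = $34,020.
$34,020 is within the $425,000 maximum.

$34,020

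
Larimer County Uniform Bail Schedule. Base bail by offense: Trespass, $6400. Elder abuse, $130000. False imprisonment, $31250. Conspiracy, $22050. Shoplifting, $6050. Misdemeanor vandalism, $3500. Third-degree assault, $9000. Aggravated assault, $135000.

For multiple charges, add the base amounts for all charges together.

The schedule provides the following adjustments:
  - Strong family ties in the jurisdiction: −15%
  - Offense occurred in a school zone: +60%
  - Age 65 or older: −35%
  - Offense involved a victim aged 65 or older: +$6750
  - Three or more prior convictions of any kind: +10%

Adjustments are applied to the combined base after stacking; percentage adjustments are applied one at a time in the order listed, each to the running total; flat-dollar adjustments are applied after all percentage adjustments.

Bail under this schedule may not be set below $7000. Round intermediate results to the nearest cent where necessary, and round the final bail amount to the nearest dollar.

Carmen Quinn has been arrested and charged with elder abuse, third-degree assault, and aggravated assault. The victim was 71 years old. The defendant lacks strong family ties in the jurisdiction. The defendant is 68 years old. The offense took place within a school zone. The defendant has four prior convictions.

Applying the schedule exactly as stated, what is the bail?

Base amounts from the schedule: elder abuse $130000; third-degree assault $9000; aggravated assault $135000.
Stacking rule: sum of all bases. $130000 + $9000 + $135000 = $274000.
Offense occurred in a school zone (+60%): $274000 × 1.6 = $438400.
Age 65 or older (−35%): $438400 × 0.65 = $284960.
Three or more prior convictions of any kind (+10%): $284960 × 1.1 = $313456.
Offense involved a victim aged 65 or older (+$6750 flat): $313456 + $6750 = $320206.
$320206 is at or above the $7000 minimum.

$320206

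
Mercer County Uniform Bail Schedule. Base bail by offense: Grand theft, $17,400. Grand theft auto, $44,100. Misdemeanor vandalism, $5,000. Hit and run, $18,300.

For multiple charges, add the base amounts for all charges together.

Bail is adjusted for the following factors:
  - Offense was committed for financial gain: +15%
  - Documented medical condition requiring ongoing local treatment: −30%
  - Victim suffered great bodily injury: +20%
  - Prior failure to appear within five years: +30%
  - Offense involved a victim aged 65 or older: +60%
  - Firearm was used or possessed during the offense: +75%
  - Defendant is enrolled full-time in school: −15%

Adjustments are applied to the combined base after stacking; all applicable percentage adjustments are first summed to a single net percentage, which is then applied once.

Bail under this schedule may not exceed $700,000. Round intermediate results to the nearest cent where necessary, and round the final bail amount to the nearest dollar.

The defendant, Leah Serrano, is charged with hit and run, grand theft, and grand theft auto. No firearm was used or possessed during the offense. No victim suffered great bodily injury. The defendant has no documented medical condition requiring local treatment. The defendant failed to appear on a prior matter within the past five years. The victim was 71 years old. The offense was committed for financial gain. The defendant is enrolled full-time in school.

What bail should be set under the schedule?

$151,620

Base amounts from the schedule: hit and run $18,300; grand theft $17,400; grand theft auto $44,100.
Stacking rule: sum of all bases. $18,300 + $17,400 + $44,100 = $79,800.
Net percentage adjustment: +15% +30% +60% −15% = +90%. $79,800 × 1.9 = $151,620.
$151,620 is within the $700,000 maximum.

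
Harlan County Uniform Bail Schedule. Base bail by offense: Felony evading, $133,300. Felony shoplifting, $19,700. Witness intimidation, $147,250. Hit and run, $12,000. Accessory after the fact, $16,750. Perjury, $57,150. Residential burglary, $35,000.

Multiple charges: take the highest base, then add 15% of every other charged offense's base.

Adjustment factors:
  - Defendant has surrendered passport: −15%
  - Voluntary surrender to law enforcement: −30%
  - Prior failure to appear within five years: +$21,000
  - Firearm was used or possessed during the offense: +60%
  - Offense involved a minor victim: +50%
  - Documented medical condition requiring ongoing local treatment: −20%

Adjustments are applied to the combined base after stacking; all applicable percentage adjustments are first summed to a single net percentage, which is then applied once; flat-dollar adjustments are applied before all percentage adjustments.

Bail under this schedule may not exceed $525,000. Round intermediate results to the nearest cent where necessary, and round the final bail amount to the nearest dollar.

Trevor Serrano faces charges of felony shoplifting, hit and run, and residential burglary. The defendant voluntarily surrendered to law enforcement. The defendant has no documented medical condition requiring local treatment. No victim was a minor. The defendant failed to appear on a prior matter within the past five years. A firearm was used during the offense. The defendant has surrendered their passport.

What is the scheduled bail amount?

$69,868

Base amounts from the schedule: felony shoplifting $19,700; hit and run $12,000; residential burglary $35,000.
Stacking rule: highest base plus 15% of each additional charge. Highest is residential burglary at $35,000. Additional: $19,700 × 15% = $2,955; $12,000 × 15% = $1,800. Combined base = $35,000 + $4,755 = $39,755.
Prior failure to appear within five years (+$21,000 flat): $39,755 + $21,000 = $60,755.
Net percentage adjustment: −15% −30% +60% = +15%. $60,755 × 1.15 = $69,868.25.
$69,868.25 is within the $525,000 maximum.
Rounded to the nearest dollar: $69,868.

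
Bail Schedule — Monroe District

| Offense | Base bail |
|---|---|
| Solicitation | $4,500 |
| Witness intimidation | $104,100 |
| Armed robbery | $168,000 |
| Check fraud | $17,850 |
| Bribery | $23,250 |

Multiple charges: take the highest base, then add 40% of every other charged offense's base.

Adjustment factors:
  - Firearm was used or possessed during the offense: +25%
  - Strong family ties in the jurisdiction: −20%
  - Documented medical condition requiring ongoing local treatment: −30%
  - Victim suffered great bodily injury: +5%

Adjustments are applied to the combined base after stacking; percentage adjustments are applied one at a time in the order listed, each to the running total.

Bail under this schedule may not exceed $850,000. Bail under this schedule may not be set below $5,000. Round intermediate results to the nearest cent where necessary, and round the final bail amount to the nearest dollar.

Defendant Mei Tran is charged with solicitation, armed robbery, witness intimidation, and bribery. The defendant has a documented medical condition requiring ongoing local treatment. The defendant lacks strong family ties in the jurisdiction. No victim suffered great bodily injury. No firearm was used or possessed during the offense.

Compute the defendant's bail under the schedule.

$154,518

Base amounts from the schedule: solicitation $4,500; armed robbery $168,000; witness intimidation $104,100; bribery $23,250.
Stacking rule: highest base plus 40% of each additional charge. Highest is armed robbery at $168,000. Additional: $4,500 × 40% = $1,800; $104,100 × 40% = $41,640; $23,250 × 40% = $9,300. Combined base = $168,000 + $52,740 = $220,740.
Documented medical condition requiring ongoing local treatment (−30%): $220,740 × 0.7 = $154,518.
$154,518 is within the $850,000 maximum.
$154,518 is at or above the $5,000 minimum.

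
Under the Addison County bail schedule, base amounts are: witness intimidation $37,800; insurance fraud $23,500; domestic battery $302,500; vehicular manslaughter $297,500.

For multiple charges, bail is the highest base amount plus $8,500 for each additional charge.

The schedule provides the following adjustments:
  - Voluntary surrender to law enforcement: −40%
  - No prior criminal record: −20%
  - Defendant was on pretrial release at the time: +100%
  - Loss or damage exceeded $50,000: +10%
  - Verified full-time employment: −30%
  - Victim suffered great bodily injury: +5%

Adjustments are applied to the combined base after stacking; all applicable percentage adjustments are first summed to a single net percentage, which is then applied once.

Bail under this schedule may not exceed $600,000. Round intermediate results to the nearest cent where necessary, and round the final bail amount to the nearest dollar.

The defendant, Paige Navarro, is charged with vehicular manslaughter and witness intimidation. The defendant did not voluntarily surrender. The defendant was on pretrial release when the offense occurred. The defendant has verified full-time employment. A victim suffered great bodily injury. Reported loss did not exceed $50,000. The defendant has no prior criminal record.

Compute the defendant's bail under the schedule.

Base amounts from the schedule: vehicular manslaughter $297,500; witness intimidation $37,800.
Stacking rule: highest base plus $8,500 per additional charge. Highest is vehicular manslaughter at $297,500; 1 additional charge → +$8,500. Combined base = $306,000.
Net percentage adjustment: −20% +100% −30% +5% = +55%. $306,000 × 1.55 = $474,300.
$474,300 is within the $600,000 maximum.

$474,300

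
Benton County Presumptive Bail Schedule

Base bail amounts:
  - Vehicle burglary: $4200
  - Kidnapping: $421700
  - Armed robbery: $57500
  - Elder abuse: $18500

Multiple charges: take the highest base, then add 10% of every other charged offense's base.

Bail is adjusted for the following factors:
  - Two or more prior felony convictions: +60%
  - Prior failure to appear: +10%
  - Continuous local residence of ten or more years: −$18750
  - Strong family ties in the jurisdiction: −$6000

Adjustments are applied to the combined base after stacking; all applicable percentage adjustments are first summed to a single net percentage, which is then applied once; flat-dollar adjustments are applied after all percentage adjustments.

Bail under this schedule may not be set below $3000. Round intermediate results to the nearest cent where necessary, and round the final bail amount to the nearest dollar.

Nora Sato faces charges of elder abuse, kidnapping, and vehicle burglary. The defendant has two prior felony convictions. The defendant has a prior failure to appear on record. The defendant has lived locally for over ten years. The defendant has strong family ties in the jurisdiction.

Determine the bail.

$695999

Base amounts from the schedule: elder abuse $18500; kidnapping $421700; vehicle burglary $4200.
Stacking rule: highest base plus 10% of each additional charge. Highest is kidnapping at $421700. Additional: $18500 × 10% = $1850; $4200 × 10% = $420. Combined base = $421700 + $2270 = $423970.
Net percentage adjustment: +60% +10% = +70%. $423970 × 1.7 = $720749.
Continuous local residence of ten or more years (−$18750 flat): $720749 − $18750 = $701999.
Strong family ties in the jurisdiction (−$6000 flat): $701999 − $6000 = $695999.
$695999 is at or above the $3000 minimum.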